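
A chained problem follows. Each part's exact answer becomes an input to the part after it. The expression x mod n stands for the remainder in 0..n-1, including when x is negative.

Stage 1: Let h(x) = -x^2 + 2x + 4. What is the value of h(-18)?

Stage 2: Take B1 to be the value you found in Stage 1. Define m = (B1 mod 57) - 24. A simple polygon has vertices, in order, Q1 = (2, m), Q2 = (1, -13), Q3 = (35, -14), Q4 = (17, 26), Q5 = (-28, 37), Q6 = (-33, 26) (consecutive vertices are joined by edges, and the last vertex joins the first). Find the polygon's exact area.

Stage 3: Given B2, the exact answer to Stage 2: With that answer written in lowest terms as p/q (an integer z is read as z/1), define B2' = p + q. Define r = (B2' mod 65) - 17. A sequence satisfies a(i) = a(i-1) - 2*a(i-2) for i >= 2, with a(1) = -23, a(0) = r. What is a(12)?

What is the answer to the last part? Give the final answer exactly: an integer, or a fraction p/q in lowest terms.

-2645

Stage 1: -1*(-18)^2 + 2*(-18)^1 + 4 = (-324) + (-36) + (4) = -356; answer -356
Stage 2: B1 = -356; m = 19; cross terms: (2*-13 - 1*19)=-45, (1*-14 - 35*-13)=441, (35*26 - 17*-14)=1148, (17*37 - -28*26)=1357, (-28*26 - -33*37)=493, (-33*19 - 2*26)=-679; twice the area = |2715| = 2715; area = 2715/2; answer 2715/2
Stage 3: B2 = 2715/2; threaded value p + q = 2717; r = 35; a(2) = 1*(-23) - 2*(35) = -93; iterating: a(2)=-93, a(3)=-47, a(4)=139, a(5)=233, a(6)=-45, a(7)=-511, a(8)=-421, a(9)=601, a(10)=1443, a(11)=241, a(12)=-2645; answer -2645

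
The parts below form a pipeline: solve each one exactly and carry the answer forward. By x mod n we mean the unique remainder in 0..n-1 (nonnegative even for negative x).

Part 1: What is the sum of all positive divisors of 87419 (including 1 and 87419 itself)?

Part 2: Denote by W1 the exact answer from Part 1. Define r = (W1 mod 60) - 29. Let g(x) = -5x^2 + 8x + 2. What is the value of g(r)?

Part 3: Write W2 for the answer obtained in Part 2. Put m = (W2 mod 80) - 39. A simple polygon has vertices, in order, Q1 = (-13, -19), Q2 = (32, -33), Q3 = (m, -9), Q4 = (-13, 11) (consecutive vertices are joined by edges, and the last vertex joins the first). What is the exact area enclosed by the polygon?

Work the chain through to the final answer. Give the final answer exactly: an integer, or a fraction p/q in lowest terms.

643

Part 1: 87419 = 19 * 43 * 107; sigma = (1 + 19) * (1 + 43) * (1 + 107) = 20 * 44 * 108 = 95040; answer 95040
Part 2: W1 = 95040; r = -29; -5*(-29)^2 + 8*(-29)^1 + 2 = (-4205) + (-232) + (2) = -4435; answer -4435
Part 3: W2 = -4435; m = 6; cross terms: (-13*-33 - 32*-19)=1037, (32*-9 - 6*-33)=-90, (6*11 - -13*-9)=-51, (-13*-19 - -13*11)=390; twice the area = |1286| = 1286; area = 643; answer 643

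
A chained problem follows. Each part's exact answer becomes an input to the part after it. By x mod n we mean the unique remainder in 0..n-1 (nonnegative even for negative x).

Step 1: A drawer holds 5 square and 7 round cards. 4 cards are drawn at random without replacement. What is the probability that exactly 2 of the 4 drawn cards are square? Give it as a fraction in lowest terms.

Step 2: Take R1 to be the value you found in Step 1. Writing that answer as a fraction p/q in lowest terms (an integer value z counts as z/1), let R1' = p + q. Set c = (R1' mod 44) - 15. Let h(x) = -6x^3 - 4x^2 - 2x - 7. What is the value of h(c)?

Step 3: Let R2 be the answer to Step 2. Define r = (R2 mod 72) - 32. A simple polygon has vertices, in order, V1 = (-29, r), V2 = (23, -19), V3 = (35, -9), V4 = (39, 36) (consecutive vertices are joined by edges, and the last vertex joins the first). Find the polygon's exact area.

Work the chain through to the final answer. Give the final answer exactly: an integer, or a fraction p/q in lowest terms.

Step 1: total draws C(12,4) = 495; favorable C(5,2)*C(7,2) = 210; P = 14/33; answer 14/33
Step 2: R1 = 14/33; threaded value p + q = 47; c = -12; -6*(-12)^3 - 4*(-12)^2 - 2*(-12)^1 - 7 = (10368) + (-576) + (24) + (-7) = 9809; answer 9809
Step 3: R2 = 9809; r = -15; cross terms: (-29*-19 - 23*-15)=896, (23*-9 - 35*-19)=458, (35*36 - 39*-9)=1611, (39*-15 - -29*36)=459; twice the area = |3424| = 3424; area = 1712; answer 1712

1712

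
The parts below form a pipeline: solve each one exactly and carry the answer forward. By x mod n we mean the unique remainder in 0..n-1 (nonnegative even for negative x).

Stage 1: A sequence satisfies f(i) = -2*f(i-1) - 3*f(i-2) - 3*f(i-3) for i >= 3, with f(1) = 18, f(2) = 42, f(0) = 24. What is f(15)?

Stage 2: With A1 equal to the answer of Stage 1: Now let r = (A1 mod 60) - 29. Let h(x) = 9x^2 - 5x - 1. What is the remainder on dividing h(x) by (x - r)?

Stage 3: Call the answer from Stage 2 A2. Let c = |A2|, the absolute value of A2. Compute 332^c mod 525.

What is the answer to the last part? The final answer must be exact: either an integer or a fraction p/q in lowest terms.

293

Stage 1: f(3) = -2*(42) - 3*(18) - 3*(24) = -210; iterating: f(3)=-210, f(4)=240, f(5)=24, f(6)=-138, f(7)=-516, f(8)=1374, f(9)=-786, f(10)=-1002, f(11)=240, f(12)=4884, f(13)=-7482, f(14)=-408, f(15)=8610; answer 8610
Stage 2: A1 = 8610; r = 1; remainder = value at the root: 9*(1)^2 - 5*(1)^1 - 1 = (9) + (-5) + (-1) = 3; answer 3
Stage 3: A2 = 3; c = 3; squarings mod 525: 332^1=332, 332^2=499; 332^3 = 332^1 * 332^2 = 293 (mod 525); answer 293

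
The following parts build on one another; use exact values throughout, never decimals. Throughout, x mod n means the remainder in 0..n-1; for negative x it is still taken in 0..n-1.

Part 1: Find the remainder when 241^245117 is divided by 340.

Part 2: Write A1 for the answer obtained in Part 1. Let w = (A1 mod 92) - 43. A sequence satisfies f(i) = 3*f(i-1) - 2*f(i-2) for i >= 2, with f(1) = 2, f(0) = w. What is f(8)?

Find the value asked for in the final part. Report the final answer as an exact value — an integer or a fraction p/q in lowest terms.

Part 1: squarings mod 340: 241^1=241, 241^2=281, 241^4=81, 241^8=101, 241^16=1, 241^32=1, 241^64=1, 241^128=1, 241^256=1, 241^512=1, 241^1024=1, 241^2048=1, 241^4096=1, 241^8192=1, 241^16384=1, 241^32768=1, 241^65536=1, 241^131072=1; 241^245117 = 241^1 * 241^4 * 241^8 * 241^16 * 241^32 * 241^64 * 241^256 * 241^1024 * 241^2048 * 241^4096 * 241^8192 * 241^32768 * 241^65536 * 241^131072 = 301 (mod 340); answer 301
Part 2: A1 = 301; w = -18; f(2) = 3*(2) - 2*(-18) = 42; iterating: f(2)=42, f(3)=122, f(4)=282, f(5)=602, f(6)=1242, f(7)=2522, f(8)=5082; answer 5082

5082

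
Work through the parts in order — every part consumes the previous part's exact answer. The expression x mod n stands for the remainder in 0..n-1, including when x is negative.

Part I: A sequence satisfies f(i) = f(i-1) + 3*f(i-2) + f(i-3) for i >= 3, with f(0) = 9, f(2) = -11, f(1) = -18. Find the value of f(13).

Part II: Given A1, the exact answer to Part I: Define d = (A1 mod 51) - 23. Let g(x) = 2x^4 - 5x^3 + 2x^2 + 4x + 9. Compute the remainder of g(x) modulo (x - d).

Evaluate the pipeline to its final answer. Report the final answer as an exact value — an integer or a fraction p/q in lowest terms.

Part I: f(3) = 1*(-11) + 3*(-18) + 1*(9) = -56; iterating: f(3)=-56, f(4)=-107, f(5)=-286, f(6)=-663, f(7)=-1628, f(8)=-3903, f(9)=-9450, f(10)=-22787, f(11)=-55040, f(12)=-132851, f(13)=-320758; answer -320758
Part II: A1 = -320758; d = 9; remainder = value at the root: 2*(9)^4 - 5*(9)^3 + 2*(9)^2 + 4*(9)^1 + 9 = (13122) + (-3645) + (162) + (36) + (9) = 9684; answer 9684

9684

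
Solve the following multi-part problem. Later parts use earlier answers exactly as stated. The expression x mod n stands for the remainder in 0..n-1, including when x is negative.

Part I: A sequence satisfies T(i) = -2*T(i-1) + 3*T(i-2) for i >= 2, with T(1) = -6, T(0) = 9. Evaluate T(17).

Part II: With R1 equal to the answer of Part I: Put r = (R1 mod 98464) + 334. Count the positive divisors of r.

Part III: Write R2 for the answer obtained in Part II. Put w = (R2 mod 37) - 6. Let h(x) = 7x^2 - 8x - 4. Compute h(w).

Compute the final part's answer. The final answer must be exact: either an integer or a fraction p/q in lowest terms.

4520

Part I: T(2) = -2*(-6) + 3*(9) = 39; iterating: T(2)=39, T(3)=-96, T(4)=309, T(5)=-906, T(6)=2739, T(7)=-8196, T(8)=24609, T(9)=-73806, T(10)=221439, T(11)=-664296, T(12)=1992909, T(13)=-5978706, T(14)=17936139, T(15)=-53808396, T(16)=161425209, T(17)=-484275606; answer -484275606
Part II: R1 = -484275606; r = 69144; 69144 = 2^3 * 3 * 43 * 67; number of divisors = (3+1) * (1+1) * (1+1) * (1+1) = 32; answer 32
Part III: R2 = 32; w = 26; 7*(26)^2 - 8*(26)^1 - 4 = (4732) + (-208) + (-4) = 4520; answer 4520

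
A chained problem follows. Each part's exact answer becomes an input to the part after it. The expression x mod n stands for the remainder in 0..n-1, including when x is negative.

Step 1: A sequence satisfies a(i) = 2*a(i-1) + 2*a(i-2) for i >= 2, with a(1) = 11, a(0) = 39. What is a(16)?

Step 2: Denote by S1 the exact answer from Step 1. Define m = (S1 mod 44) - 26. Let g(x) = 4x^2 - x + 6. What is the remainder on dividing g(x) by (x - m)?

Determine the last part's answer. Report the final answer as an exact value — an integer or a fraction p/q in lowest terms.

Step 1: a(2) = 2*(11) + 2*(39) = 100; iterating: a(2)=100, a(3)=222, a(4)=644, a(5)=1732, a(6)=4752, a(7)=12968, a(8)=35440, a(9)=96816, a(10)=264512, a(11)=722656, a(12)=1974336, a(13)=5393984, a(14)=14736640, a(15)=40261248, a(16)=109995776; answer 109995776
Step 2: S1 = 109995776; m = -26; remainder = value at the root: 4*(-26)^2 - 1*(-26)^1 + 6 = (2704) + (26) + (6) = 2736; answer 2736

2736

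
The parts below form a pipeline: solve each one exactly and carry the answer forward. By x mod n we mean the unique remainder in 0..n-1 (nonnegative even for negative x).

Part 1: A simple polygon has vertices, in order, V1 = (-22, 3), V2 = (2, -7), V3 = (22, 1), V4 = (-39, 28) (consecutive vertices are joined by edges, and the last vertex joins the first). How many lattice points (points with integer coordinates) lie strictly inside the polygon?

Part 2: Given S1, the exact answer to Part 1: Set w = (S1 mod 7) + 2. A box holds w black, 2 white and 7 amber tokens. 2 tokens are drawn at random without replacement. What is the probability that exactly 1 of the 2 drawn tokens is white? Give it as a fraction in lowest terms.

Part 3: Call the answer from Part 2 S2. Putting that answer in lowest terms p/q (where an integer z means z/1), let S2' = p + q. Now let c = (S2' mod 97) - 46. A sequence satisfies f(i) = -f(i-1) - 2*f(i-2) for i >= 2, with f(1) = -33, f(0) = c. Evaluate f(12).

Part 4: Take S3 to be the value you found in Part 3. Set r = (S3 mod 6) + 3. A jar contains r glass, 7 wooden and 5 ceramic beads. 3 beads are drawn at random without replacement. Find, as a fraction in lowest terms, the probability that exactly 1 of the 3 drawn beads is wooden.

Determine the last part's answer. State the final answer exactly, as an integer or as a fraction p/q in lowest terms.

Part 1: cross terms: (-22*-7 - 2*3)=148, (2*1 - 22*-7)=156, (22*28 - -39*1)=655, (-39*3 - -22*28)=499; twice the area = |1458| = 1458; area = 729; boundary points = 2 + 4 + 1 + 1 = 8; strictly interior points = area - boundary/2 + 1 = 726; answer 726
Part 2: S1 = 726; w = 7; total draws C(16,2) = 120; favorable C(2,1)*C(14,1) = 28; P = 7/30; answer 7/30
Part 3: S2 = 7/30; threaded value p + q = 37; c = -9; f(2) = -1*(-33) - 2*(-9) = 51; iterating: f(2)=51, f(3)=15, f(4)=-117, f(5)=87, f(6)=147, f(7)=-321, f(8)=27, f(9)=615, f(10)=-669, f(11)=-561, f(12)=1899; answer 1899
Part 4: S3 = 1899; r = 6; total draws C(18,3) = 816; favorable C(7,1)*C(11,2) = 385; P = 385/816; answer 385/816

385/816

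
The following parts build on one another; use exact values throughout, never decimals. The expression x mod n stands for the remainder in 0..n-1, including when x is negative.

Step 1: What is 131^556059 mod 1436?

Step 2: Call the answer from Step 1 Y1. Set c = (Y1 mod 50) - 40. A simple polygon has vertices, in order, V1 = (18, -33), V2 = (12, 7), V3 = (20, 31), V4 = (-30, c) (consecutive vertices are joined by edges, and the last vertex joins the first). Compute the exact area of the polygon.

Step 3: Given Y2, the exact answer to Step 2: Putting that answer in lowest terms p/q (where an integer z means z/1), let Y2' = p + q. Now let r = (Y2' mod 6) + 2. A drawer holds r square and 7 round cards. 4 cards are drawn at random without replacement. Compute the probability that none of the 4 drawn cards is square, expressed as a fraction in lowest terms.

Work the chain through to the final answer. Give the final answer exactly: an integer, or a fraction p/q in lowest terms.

5/143

Step 1: squarings mod 1436: 131^1=131, 131^2=1365, 131^4=733, 131^8=225, 131^16=365, 131^32=1113, 131^64=937, 131^128=573, 131^256=921, 131^512=1001, 131^1024=1109, 131^2048=665, 131^4096=1373, 131^8192=1097, 131^16384=41, 131^32768=245, 131^65536=1149, 131^131072=517, 131^262144=193, 131^524288=1349; 131^556059 = 131^1 * 131^2 * 131^8 * 131^16 * 131^1024 * 131^2048 * 131^4096 * 131^8192 * 131^16384 * 131^524288 = 1159 (mod 1436); answer 1159
Step 2: Y1 = 1159; c = -31; cross terms: (18*7 - 12*-33)=522, (12*31 - 20*7)=232, (20*-31 - -30*31)=310, (-30*-33 - 18*-31)=1548; twice the area = |2612| = 2612; area = 1306; answer 1306
Step 3: Y2 = 1306; threaded value p + q = 1307; r = 7; total draws C(14,4) = 1001; favorable C(7,4) = 35; P = 5/143; answer 5/143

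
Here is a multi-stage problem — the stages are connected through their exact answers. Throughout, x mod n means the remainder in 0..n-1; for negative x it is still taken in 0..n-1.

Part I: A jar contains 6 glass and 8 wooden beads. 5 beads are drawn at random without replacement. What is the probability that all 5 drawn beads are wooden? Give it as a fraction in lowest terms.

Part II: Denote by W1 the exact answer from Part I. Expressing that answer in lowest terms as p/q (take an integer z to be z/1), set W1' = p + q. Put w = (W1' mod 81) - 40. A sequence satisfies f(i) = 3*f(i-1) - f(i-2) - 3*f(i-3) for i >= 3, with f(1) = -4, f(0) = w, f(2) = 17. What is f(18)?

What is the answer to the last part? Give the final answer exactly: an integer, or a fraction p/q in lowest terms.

Part I: total draws C(14,5) = 2002; favorable C(8,5) = 56; P = 4/143; answer 4/143
Part II: W1 = 4/143; threaded value p + q = 147; w = 26; f(3) = 3*(17) - 1*(-4) - 3*(26) = -23; iterating: f(3)=-23, f(4)=-74, f(5)=-250, f(6)=-607, f(7)=-1349, f(8)=-2690, f(9)=-4900, f(10)=-7963, f(11)=-10919, f(12)=-10094, f(13)=4526, f(14)=56429, f(15)=195043, f(16)=515122, f(17)=1181036, f(18)=2442857; answer 2442857

2442857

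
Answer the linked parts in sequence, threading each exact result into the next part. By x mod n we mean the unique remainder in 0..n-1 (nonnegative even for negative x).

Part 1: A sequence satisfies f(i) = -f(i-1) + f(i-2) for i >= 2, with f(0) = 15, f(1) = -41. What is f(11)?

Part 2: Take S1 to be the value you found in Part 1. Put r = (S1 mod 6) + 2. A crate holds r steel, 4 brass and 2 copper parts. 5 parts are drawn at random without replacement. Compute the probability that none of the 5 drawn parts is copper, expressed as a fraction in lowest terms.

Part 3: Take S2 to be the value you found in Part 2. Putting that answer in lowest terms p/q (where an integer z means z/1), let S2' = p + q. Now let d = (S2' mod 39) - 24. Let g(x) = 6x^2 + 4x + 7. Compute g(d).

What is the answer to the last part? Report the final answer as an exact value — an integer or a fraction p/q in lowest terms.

969

Part 1: f(2) = -1*(-41) + 1*(15) = 56; iterating: f(2)=56, f(3)=-97, f(4)=153, f(5)=-250, f(6)=403, f(7)=-653, f(8)=1056, f(9)=-1709, f(10)=2765, f(11)=-4474; answer -4474
Part 2: S1 = -4474; r = 4; total draws C(10,5) = 252; favorable C(8,5) = 56; P = 2/9; answer 2/9
Part 3: S2 = 2/9; threaded value p + q = 11; d = -13; 6*(-13)^2 + 4*(-13)^1 + 7 = (1014) + (-52) + (7) = 969; answer 969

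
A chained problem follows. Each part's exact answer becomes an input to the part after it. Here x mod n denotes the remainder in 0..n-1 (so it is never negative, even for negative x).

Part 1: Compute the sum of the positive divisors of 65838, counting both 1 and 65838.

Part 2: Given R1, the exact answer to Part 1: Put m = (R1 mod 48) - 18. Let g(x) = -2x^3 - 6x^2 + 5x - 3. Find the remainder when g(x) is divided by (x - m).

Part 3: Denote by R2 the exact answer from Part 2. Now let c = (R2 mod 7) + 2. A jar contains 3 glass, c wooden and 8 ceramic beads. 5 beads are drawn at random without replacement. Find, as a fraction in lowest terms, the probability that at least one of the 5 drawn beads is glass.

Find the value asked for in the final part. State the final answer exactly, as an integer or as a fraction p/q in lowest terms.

67/91

Part 1: 65838 = 2 * 3 * 10973; sigma = (1 + 2) * (1 + 3) * (1 + 10973) = 3 * 4 * 10974 = 131688; answer 131688
Part 2: R1 = 131688; m = 6; remainder = value at the root: -2*(6)^3 - 6*(6)^2 + 5*(6)^1 - 3 = (-432) + (-216) + (30) + (-3) = -621; answer -621
Part 3: R2 = -621; c = 4; total draws C(15,5) = 3003; complement C(12,5) = 792; favorable 3003 - 792 = 2211; P = 67/91; answer 67/91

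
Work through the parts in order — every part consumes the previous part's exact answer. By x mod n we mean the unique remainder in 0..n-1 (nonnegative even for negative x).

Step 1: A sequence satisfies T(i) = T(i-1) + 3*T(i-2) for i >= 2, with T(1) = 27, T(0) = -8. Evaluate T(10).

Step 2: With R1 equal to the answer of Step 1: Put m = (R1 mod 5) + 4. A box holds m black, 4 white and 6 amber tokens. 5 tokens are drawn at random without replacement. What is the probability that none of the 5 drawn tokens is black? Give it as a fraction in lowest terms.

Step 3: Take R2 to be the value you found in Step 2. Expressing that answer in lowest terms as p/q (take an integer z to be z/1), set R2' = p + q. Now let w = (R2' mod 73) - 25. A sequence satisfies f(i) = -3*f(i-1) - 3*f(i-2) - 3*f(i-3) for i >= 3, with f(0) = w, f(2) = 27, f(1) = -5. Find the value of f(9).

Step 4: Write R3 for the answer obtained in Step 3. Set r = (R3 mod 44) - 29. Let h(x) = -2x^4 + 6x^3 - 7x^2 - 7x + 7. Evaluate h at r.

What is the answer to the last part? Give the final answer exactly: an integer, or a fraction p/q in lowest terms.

Step 1: T(2) = 1*(27) + 3*(-8) = 3; iterating: T(2)=3, T(3)=84, T(4)=93, T(5)=345, T(6)=624, T(7)=1659, T(8)=3531, T(9)=8508, T(10)=19101; answer 19101
Step 2: R1 = 19101; m = 5; total draws C(15,5) = 3003; favorable C(10,5) = 252; P = 12/143; answer 12/143
Step 3: R2 = 12/143; threaded value p + q = 155; w = -16; f(3) = -3*(27) - 3*(-5) - 3*(-16) = -18; iterating: f(3)=-18, f(4)=-12, f(5)=9, f(6)=63, f(7)=-180, f(8)=324, f(9)=-621; answer -621
Step 4: R3 = -621; r = 10; -2*(10)^4 + 6*(10)^3 - 7*(10)^2 - 7*(10)^1 + 7 = (-20000) + (6000) + (-700) + (-70) + (7) = -14763; answer -14763

-14763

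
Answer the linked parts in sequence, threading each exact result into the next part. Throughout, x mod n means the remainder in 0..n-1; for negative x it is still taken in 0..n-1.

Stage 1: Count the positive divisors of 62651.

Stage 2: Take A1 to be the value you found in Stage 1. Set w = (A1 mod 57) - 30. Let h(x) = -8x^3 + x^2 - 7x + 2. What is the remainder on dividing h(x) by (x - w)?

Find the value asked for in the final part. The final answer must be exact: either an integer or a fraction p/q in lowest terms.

Stage 1: 62651 = 31 * 43 * 47; number of divisors = (1+1) * (1+1) * (1+1) = 8; answer 8
Stage 2: A1 = 8; w = -22; remainder = value at the root: -8*(-22)^3 + 1*(-22)^2 - 7*(-22)^1 + 2 = (85184) + (484) + (154) + (2) = 85824; answer 85824

85824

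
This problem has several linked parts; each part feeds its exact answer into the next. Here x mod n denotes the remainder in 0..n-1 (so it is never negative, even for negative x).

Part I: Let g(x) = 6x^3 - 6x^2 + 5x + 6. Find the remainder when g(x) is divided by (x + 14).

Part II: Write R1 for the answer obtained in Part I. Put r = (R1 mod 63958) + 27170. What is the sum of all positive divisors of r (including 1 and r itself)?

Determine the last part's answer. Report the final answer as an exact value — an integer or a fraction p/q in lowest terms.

Part I: remainder = value at the root: 6*(-14)^3 - 6*(-14)^2 + 5*(-14)^1 + 6 = (-16464) + (-1176) + (-70) + (6) = -17704; answer -17704
Part II: R1 = -17704; r = 73424; 73424 = 2^4 * 13 * 353; sigma = (1 + 2 + 4 + 8 + 16) * (1 + 13) * (1 + 353) = 31 * 14 * 354 = 153636; answer 153636

153636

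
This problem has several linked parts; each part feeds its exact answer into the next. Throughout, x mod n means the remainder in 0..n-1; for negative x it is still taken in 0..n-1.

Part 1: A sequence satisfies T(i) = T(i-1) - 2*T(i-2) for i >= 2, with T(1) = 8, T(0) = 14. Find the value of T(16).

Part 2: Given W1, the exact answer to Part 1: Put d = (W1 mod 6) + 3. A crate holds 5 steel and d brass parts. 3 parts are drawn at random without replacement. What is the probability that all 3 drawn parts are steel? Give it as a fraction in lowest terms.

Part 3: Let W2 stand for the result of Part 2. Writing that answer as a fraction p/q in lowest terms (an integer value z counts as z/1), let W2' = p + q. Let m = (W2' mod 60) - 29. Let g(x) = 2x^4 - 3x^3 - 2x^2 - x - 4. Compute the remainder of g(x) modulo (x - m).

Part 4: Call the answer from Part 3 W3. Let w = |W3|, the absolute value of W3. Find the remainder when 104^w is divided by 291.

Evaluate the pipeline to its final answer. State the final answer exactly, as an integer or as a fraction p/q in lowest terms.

241

Part 1: T(2) = 1*(8) - 2*(14) = -20; iterating: T(2)=-20, T(3)=-36, T(4)=4, T(5)=76, T(6)=68, T(7)=-84, T(8)=-220, T(9)=-52, T(10)=388, T(11)=492, T(12)=-284, T(13)=-1268, T(14)=-700, T(15)=1836, T(16)=3236; answer 3236
Part 2: W1 = 3236; d = 5; total draws C(10,3) = 120; favorable C(5,3) = 10; P = 1/12; answer 1/12
Part 3: W2 = 1/12; threaded value p + q = 13; m = -16; remainder = value at the root: 2*(-16)^4 - 3*(-16)^3 - 2*(-16)^2 - 1*(-16)^1 - 4 = (131072) + (12288) + (-512) + (16) + (-4) = 142860; answer 142860
Part 4: W3 = 142860; w = 142860; squarings mod 291: 104^1=104, 104^2=49, 104^4=73, 104^8=91, 104^16=133, 104^32=229, 104^64=61, 104^128=229, 104^256=61, 104^512=229, 104^1024=61, 104^2048=229, 104^4096=61, 104^8192=229, 104^16384=61, 104^32768=229, 104^65536=61, 104^131072=229; 104^142860 = 104^4 * 104^8 * 104^512 * 104^1024 * 104^2048 * 104^8192 * 104^131072 = 241 (mod 291); answer 241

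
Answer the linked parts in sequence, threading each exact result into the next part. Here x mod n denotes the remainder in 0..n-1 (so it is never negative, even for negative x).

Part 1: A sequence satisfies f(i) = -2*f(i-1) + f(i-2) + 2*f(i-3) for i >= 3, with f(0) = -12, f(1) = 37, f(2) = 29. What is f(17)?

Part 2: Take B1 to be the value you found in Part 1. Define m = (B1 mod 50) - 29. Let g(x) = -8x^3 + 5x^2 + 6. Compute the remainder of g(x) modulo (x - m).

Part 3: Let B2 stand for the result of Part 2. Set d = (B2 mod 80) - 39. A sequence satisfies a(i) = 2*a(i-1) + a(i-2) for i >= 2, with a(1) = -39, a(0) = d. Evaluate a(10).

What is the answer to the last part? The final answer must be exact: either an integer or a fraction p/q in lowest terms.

-121307

Part 1: f(3) = -2*(29) + 1*(37) + 2*(-12) = -45; iterating: f(3)=-45, f(4)=193, f(5)=-373, f(6)=849, f(7)=-1685, f(8)=3473, f(9)=-6933, f(10)=13969, f(11)=-27925, f(12)=55953, f(13)=-111893, f(14)=223889, f(15)=-447765, f(16)=895633, f(17)=-1791253; answer -1791253
Part 2: B1 = -1791253; m = 18; remainder = value at the root: -8*(18)^3 + 5*(18)^2 + 6 = (-46656) + (1620) + (6) = -45030; answer -45030
Part 3: B2 = -45030; d = -29; a(2) = 2*(-39) + 1*(-29) = -107; iterating: a(2)=-107, a(3)=-253, a(4)=-613, a(5)=-1479, a(6)=-3571, a(7)=-8621, a(8)=-20813, a(9)=-50247, a(10)=-121307; answer -121307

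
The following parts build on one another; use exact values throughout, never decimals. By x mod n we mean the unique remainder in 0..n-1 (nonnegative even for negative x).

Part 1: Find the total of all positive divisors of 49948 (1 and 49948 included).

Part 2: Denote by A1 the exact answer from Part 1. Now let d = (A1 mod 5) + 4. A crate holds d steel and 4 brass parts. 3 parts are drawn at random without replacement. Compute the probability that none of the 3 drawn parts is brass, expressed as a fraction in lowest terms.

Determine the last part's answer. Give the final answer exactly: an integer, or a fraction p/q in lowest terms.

Part 1: 49948 = 2^2 * 12487; sigma = (1 + 2 + 4) * (1 + 12487) = 7 * 12488 = 87416; answer 87416
Part 2: A1 = 87416; d = 5; total draws C(9,3) = 84; favorable C(5,3) = 10; P = 5/42; answer 5/42

5/42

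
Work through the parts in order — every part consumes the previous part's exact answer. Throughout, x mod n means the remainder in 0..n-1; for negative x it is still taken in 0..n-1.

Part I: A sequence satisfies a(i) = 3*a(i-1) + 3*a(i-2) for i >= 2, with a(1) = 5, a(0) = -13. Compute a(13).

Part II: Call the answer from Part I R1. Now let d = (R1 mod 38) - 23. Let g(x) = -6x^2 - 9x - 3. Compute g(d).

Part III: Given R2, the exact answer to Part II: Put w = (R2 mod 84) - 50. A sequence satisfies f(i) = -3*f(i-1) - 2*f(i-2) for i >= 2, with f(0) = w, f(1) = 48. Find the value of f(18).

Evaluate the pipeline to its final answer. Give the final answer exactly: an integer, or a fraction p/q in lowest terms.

Part I: a(2) = 3*(5) + 3*(-13) = -24; iterating: a(2)=-24, a(3)=-57, a(4)=-243, a(5)=-900, a(6)=-3429, a(7)=-12987, a(8)=-49248, a(9)=-186705, a(10)=-707859, a(11)=-2683692, a(12)=-10174653, a(13)=-38575035; answer -38575035
Part II: R1 = -38575035; d = -4; -6*(-4)^2 - 9*(-4)^1 - 3 = (-96) + (36) + (-3) = -63; answer -63
Part III: R2 = -63; w = -29; f(2) = -3*(48) - 2*(-29) = -86; iterating: f(2)=-86, f(3)=162, f(4)=-314, f(5)=618, f(6)=-1226, f(7)=2442, f(8)=-4874, f(9)=9738, f(10)=-19466, f(11)=38922, f(12)=-77834, f(13)=155658, f(14)=-311306, f(15)=622602, f(16)=-1245194, f(17)=2490378, f(18)=-4980746; answer -4980746

-4980746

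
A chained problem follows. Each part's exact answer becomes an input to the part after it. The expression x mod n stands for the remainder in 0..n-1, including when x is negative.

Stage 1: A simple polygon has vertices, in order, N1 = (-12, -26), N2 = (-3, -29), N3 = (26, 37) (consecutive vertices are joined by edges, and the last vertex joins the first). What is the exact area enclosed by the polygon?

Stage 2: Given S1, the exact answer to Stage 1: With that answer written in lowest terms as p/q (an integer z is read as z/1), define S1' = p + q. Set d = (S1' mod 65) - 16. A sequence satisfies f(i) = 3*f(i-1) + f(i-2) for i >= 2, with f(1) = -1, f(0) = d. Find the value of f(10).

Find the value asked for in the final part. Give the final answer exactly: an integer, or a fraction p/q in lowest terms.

Stage 1: cross terms: (-12*-29 - -3*-26)=270, (-3*37 - 26*-29)=643, (26*-26 - -12*37)=-232; twice the area = |681| = 681; area = 681/2; answer 681/2
Stage 2: S1 = 681/2; threaded value p + q = 683; d = 17; f(2) = 3*(-1) + 1*(17) = 14; iterating: f(2)=14, f(3)=41, f(4)=137, f(5)=452, f(6)=1493, f(7)=4931, f(8)=16286, f(9)=53789, f(10)=177653; answer 177653

177653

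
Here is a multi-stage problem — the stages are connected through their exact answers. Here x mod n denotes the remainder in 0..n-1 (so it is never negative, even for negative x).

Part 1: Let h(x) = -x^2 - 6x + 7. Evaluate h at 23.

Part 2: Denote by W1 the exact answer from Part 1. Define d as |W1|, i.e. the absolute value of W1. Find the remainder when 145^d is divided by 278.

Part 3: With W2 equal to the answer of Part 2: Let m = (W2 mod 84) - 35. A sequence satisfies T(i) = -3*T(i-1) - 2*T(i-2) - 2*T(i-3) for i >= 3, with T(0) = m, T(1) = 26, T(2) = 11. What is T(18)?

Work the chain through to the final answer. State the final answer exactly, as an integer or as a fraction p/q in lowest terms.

Part 1: -1*(23)^2 - 6*(23)^1 + 7 = (-529) + (-138) + (7) = -660; answer -660
Part 2: W1 = -660; d = 660; squarings mod 278: 145^1=145, 145^2=175, 145^4=45, 145^8=79, 145^16=125, 145^32=57, 145^64=191, 145^128=63, 145^256=77, 145^512=91; 145^660 = 145^4 * 145^16 * 145^128 * 145^512 = 125 (mod 278); answer 125
Part 3: W2 = 125; m = 6; T(3) = -3*(11) - 2*(26) - 2*(6) = -97; iterating: T(3)=-97, T(4)=217, T(5)=-479, T(6)=1197, T(7)=-3067, T(8)=7765, T(9)=-19555, T(10)=49269, T(11)=-124227, T(12)=313253, T(13)=-789843, T(14)=1991477, T(15)=-5021251, T(16)=12660485, T(17)=-31921907, T(18)=80487253; answer 80487253

80487253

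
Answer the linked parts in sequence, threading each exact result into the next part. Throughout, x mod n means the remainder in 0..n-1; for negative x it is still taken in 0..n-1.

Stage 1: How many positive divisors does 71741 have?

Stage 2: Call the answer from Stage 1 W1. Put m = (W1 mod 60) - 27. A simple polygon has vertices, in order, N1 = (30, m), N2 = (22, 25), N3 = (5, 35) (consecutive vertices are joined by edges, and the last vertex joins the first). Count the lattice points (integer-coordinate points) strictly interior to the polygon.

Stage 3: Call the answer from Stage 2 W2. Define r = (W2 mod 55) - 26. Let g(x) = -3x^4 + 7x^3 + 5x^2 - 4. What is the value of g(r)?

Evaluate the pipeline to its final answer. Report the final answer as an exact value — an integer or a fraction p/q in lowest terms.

Stage 1: 71741 is prime, so its only divisors are 1 and 71741; count = 2; answer 2
Stage 2: W1 = 2; m = -25; cross terms: (30*25 - 22*-25)=1300, (22*35 - 5*25)=645, (5*-25 - 30*35)=-1175; twice the area = |770| = 770; area = 385; boundary points = 2 + 1 + 5 = 8; strictly interior points = area - boundary/2 + 1 = 382; answer 382
Stage 3: W2 = 382; r = 26; -3*(26)^4 + 7*(26)^3 + 5*(26)^2 - 4 = (-1370928) + (123032) + (3380) + (-4) = -1244520; answer -1244520

-1244520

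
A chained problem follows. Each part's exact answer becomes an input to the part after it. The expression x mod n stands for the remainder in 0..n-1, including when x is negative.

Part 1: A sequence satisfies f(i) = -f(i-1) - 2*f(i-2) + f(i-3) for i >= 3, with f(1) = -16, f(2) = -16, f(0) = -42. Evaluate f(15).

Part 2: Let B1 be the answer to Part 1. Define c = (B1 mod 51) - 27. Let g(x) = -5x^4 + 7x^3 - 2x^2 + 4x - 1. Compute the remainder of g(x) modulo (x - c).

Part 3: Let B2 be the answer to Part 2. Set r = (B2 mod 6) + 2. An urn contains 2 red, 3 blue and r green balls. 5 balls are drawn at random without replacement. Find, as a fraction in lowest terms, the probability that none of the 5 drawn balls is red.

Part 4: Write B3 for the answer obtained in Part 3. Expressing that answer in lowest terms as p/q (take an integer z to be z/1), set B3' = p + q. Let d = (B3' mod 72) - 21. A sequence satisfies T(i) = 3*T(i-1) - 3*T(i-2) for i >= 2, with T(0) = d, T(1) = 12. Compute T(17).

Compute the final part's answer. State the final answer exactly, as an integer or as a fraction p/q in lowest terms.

-78732

Part 1: f(3) = -1*(-16) - 2*(-16) + 1*(-42) = 6; iterating: f(3)=6, f(4)=10, f(5)=-38, f(6)=24, f(7)=62, f(8)=-148, f(9)=48, f(10)=310, f(11)=-554, f(12)=-18, f(13)=1436, f(14)=-1954, f(15)=-936; answer -936
Part 2: B1 = -936; c = 6; remainder = value at the root: -5*(6)^4 + 7*(6)^3 - 2*(6)^2 + 4*(6)^1 - 1 = (-6480) + (1512) + (-72) + (24) + (-1) = -5017; answer -5017
Part 3: B2 = -5017; r = 7; total draws C(12,5) = 792; favorable C(10,5) = 252; P = 7/22; answer 7/22
Part 4: B3 = 7/22; threaded value p + q = 29; d = 8; T(2) = 3*(12) - 3*(8) = 12; iterating: T(2)=12, T(3)=0, T(4)=-36, T(5)=-108, T(6)=-216, T(7)=-324, T(8)=-324, T(9)=0, T(10)=972, T(11)=2916, T(12)=5832, T(13)=8748, T(14)=8748, T(15)=0, T(16)=-26244, T(17)=-78732; answer -78732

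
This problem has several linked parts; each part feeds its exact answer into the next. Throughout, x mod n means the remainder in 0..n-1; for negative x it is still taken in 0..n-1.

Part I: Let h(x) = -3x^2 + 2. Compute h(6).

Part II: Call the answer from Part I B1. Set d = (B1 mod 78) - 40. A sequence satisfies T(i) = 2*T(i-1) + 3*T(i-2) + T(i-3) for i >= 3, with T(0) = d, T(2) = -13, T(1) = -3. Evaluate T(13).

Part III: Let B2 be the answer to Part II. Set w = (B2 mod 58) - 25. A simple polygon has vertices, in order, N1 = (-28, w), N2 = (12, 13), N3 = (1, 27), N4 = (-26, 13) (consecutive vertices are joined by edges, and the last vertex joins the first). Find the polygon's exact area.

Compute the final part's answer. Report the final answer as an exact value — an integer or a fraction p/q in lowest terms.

Part I: -3*(6)^2 + 2 = (-108) + (2) = -106; answer -106
Part II: B1 = -106; d = 10; T(3) = 2*(-13) + 3*(-3) + 1*(10) = -25; iterating: T(3)=-25, T(4)=-92, T(5)=-272, T(6)=-845, T(7)=-2598, T(8)=-8003, T(9)=-24645, T(10)=-75897, T(11)=-233732, T(12)=-719800, T(13)=-2216693; answer -2216693
Part III: B2 = -2216693; w = -16; cross terms: (-28*13 - 12*-16)=-172, (12*27 - 1*13)=311, (1*13 - -26*27)=715, (-26*-16 - -28*13)=780; twice the area = |1634| = 1634; area = 817; answer 817

817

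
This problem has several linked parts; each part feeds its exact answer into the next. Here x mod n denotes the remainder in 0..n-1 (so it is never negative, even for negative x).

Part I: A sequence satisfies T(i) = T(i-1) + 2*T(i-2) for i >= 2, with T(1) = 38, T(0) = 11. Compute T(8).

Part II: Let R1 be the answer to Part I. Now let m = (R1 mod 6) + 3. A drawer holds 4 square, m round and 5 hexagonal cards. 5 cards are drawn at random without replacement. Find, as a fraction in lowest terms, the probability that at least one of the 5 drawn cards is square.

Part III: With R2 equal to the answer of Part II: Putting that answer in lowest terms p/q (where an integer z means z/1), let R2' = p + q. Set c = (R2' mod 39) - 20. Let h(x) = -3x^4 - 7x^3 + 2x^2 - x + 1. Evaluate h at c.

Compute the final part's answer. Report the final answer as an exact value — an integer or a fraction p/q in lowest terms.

Part I: T(2) = 1*(38) + 2*(11) = 60; iterating: T(2)=60, T(3)=136, T(4)=256, T(5)=528, T(6)=1040, T(7)=2096, T(8)=4176; answer 4176
Part II: R1 = 4176; m = 3; total draws C(12,5) = 792; complement C(8,5) = 56; favorable 792 - 56 = 736; P = 92/99; answer 92/99
Part III: R2 = 92/99; threaded value p + q = 191; c = 15; -3*(15)^4 - 7*(15)^3 + 2*(15)^2 - 1*(15)^1 + 1 = (-151875) + (-23625) + (450) + (-15) + (1) = -175064; answer -175064

-175064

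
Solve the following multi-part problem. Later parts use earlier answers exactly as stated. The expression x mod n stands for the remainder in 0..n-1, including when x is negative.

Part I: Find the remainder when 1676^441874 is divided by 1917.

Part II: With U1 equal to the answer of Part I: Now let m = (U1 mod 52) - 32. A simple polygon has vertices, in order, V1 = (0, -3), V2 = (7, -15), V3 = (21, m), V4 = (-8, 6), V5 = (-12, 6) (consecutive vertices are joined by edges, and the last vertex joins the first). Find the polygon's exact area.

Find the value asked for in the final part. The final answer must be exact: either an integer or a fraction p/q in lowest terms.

Part I: squarings mod 1917: 1676^1=1676, 1676^2=571, 1676^4=151, 1676^8=1714, 1676^16=952, 1676^32=1480, 1676^64=1186, 1676^128=1435, 1676^256=367, 1676^512=499, 1676^1024=1708, 1676^2048=1507, 1676^4096=1321, 1676^8192=571, 1676^16384=151, 1676^32768=1714, 1676^65536=952, 1676^131072=1480, 1676^262144=1186; 1676^441874 = 1676^2 * 1676^16 * 1676^512 * 1676^1024 * 1676^2048 * 1676^4096 * 1676^8192 * 1676^32768 * 1676^131072 * 1676^262144 = 322 (mod 1917); answer 322
Part II: U1 = 322; m = -22; cross terms: (0*-15 - 7*-3)=21, (7*-22 - 21*-15)=161, (21*6 - -8*-22)=-50, (-8*6 - -12*6)=24, (-12*-3 - 0*6)=36; twice the area = |192| = 192; area = 96; answer 96

96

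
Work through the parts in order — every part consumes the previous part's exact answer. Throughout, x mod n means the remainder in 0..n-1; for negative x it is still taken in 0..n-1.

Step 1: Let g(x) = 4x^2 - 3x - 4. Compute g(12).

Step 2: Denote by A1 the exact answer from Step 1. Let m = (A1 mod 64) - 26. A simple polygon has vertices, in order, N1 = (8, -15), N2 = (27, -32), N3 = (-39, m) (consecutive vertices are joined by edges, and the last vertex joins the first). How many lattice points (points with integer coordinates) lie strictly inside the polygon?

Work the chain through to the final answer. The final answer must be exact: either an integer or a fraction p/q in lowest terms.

Step 1: 4*(12)^2 - 3*(12)^1 - 4 = (576) + (-36) + (-4) = 536; answer 536
Step 2: A1 = 536; m = -2; cross terms: (8*-32 - 27*-15)=149, (27*-2 - -39*-32)=-1302, (-39*-15 - 8*-2)=601; twice the area = |-552| = 552; area = 276; boundary points = 1 + 6 + 1 = 8; strictly interior points = area - boundary/2 + 1 = 273; answer 273

273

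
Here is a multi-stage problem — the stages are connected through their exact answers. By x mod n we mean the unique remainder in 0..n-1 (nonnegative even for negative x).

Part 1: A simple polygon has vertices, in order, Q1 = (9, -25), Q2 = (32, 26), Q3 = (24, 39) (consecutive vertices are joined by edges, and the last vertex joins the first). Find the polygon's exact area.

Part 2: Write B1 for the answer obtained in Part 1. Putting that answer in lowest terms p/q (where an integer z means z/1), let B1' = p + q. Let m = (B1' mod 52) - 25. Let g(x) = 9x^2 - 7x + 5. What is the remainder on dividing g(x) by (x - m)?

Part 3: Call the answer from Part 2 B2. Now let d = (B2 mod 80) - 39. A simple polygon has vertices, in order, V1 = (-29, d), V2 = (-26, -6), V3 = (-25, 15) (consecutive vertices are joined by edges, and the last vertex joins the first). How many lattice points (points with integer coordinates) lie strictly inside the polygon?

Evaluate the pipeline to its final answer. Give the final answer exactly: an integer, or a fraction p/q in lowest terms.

36

Part 1: cross terms: (9*26 - 32*-25)=1034, (32*39 - 24*26)=624, (24*-25 - 9*39)=-951; twice the area = |707| = 707; area = 707/2; answer 707/2
Part 2: B1 = 707/2; threaded value p + q = 709; m = 8; remainder = value at the root: 9*(8)^2 - 7*(8)^1 + 5 = (576) + (-56) + (5) = 525; answer 525
Part 3: B2 = 525; d = 6; cross terms: (-29*-6 - -26*6)=330, (-26*15 - -25*-6)=-540, (-25*6 - -29*15)=285; twice the area = |75| = 75; area = 75/2; boundary points = 3 + 1 + 1 = 5; strictly interior points = area - boundary/2 + 1 = 36; answer 36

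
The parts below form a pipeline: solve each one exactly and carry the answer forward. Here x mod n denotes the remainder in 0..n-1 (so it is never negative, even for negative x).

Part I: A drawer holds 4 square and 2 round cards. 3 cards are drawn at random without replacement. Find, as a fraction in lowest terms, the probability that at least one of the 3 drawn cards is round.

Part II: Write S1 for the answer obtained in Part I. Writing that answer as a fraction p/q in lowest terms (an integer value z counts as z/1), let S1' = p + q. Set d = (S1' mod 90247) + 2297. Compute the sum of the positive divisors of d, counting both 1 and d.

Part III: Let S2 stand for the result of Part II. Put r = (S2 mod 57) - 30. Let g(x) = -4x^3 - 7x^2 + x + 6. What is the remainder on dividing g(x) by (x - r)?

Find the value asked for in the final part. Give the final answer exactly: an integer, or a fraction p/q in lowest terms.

-7902

Part I: total draws C(6,3) = 20; complement C(4,3) = 4; favorable 20 - 4 = 16; P = 4/5; answer 4/5
Part II: S1 = 4/5; threaded value p + q = 9; d = 2306; 2306 = 2 * 1153; sigma = (1 + 2) * (1 + 1153) = 3 * 1154 = 3462; answer 3462
Part III: S2 = 3462; r = 12; remainder = value at the root: -4*(12)^3 - 7*(12)^2 + 1*(12)^1 + 6 = (-6912) + (-1008) + (12) + (6) = -7902; answer -7902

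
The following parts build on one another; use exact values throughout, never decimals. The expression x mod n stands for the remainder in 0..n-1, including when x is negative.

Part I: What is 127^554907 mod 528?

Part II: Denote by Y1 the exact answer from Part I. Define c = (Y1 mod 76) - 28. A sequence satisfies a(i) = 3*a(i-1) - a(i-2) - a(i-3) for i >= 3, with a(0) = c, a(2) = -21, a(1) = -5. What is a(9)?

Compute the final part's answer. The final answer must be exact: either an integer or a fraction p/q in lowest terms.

Part I: squarings mod 528: 127^1=127, 127^2=289, 127^4=97, 127^8=433, 127^16=49, 127^32=289, 127^64=97, 127^128=433, 127^256=49, 127^512=289, 127^1024=97, 127^2048=433, 127^4096=49, 127^8192=289, 127^16384=97, 127^32768=433, 127^65536=49, 127^131072=289, 127^262144=97, 127^524288=433; 127^554907 = 127^1 * 127^2 * 127^8 * 127^16 * 127^128 * 127^256 * 127^512 * 127^1024 * 127^4096 * 127^8192 * 127^16384 * 127^524288 = 415 (mod 528); answer 415
Part II: Y1 = 415; c = 7; a(3) = 3*(-21) - 1*(-5) - 1*(7) = -65; iterating: a(3)=-65, a(4)=-169, a(5)=-421, a(6)=-1029, a(7)=-2497, a(8)=-6041, a(9)=-14597; answer -14597

-14597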